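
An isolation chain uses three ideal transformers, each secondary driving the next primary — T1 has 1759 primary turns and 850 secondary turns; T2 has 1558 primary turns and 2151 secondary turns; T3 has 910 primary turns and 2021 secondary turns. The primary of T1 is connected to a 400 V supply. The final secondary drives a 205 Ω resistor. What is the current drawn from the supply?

I_supply ≈ 4.28 A

Secondary of T1: V = 400.00 × 850/1759 = 193.29 V.
Secondary of T2: V = 193.29 × 2151/1558 = 266.86 V.
Secondary of T3: V = 266.86 × 2021/910 = 592.67 V.
I_load = 592.67/205 = 2.8911 A, so P_out = 592.67 × 2.8911 = 1713.4 W.
All ideal ⇒ P_in = P_out, so I_supply = 1713.4/400 = 4.28 A.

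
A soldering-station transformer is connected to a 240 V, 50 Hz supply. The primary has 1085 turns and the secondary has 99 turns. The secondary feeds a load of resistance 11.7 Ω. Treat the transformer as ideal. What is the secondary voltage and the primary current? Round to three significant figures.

V_s ≈ 21.9 V, I_p ≈ 0.171 A

V_s = V_p × N_s/N_p = 240 × 99/1085 = 21.899 V.
I_s = V_s/R = 21.899/11.7 = 1.8717 A.
I_p = I_s × N_s/N_p = 1.8717 × 99/1085 = 0.171 A.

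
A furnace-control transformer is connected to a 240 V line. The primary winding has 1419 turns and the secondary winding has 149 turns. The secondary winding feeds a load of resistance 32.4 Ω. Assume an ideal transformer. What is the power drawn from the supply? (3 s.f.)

P ≈ 19.6 W

V_s = V_p × N_s/N_p = 240 × 149/1419 = 25.201 V.
I_s = V_s/R = 25.201/32.4 = 0.77780 A.
I_p = I_s × N_s/N_p = 0.77780 × 149/1419 = 0.081672 A.
P = V_p I_p = 240 × 0.081672 = 19.6 W.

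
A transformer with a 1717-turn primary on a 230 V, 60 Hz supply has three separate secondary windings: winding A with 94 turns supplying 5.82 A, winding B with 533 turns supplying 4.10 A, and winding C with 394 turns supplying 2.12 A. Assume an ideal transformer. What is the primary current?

V_A = 230 × 94/1717 = 12.592 V; V_B = 230 × 533/1717 = 71.398 V; V_C = 230 × 394/1717 = 52.778 V.
P_out = V_A I_A + V_B I_B + V_C I_C = 12.592×5.82 + 71.398×4.10 + 52.778×2.12 = 73.284 + 292.73 + 111.89 = 477.90 W.
Ideal ⇒ P_in = P_out, so I_p = P_out/V_p = 477.90/230 = 2.08 A.

I_p ≈ 2.08 A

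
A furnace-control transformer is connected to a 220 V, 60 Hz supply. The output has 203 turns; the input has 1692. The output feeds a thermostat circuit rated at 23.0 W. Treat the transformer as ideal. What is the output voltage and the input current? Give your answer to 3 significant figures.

V_out = V_in × N_out/N_in = 220 × 203/1692 = 26.395 V.
I_out = P/V_out = 23.0/26.395 = 0.87138 A.
I_in = I_out × N_out/N_in = 0.87138 × 203/1692 = 0.105 A.

V_out ≈ 26.4 V, I_in ≈ 0.105 A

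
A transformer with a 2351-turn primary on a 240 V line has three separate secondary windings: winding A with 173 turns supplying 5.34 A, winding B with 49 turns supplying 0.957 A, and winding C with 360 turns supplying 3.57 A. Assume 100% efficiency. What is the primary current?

I_p ≈ 0.960 A

V_A = 240 × 173/2351 = 17.661 V; V_B = 240 × 49/2351 = 5.0021 V; V_C = 240 × 360/2351 = 36.750 V.
P_out = V_A I_A + V_B I_B + V_C I_C = 17.661×5.34 + 5.0021×0.957 + 36.750×3.57 = 94.307 + 4.7870 + 131.20 = 230.29 W.
Ideal ⇒ P_in = P_out, so I_p = P_out/V_p = 230.29/240 = 0.960 A.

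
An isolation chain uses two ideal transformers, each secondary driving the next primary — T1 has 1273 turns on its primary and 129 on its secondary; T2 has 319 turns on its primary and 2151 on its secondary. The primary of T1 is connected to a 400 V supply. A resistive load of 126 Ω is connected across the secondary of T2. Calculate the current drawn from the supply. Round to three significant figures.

I_supply ≈ 1.48 A

Secondary of T1: V = 400.00 × 129/1273 = 40.534 V.
Secondary of T2: V = 40.534 × 2151/319 = 273.32 V.
I_load = 273.32/126 = 2.1692 A, so P_out = 273.32 × 2.1692 = 592.89 W.
All ideal ⇒ P_in = P_out, so I_supply = 592.89/400 = 1.48 A.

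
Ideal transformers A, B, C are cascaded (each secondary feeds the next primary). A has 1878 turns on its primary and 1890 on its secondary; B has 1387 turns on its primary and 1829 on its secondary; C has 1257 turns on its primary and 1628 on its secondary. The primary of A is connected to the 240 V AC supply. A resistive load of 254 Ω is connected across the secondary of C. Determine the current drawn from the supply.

I_supply ≈ 2.79 A

Secondary of A: V = 240.00 × 1890/1878 = 241.53 V.
Secondary of B: V = 241.53 × 1829/1387 = 318.50 V.
Secondary of C: V = 318.50 × 1628/1257 = 412.51 V.
I_load = 412.51/254 = 1.6241 A, so P_out = 412.51 × 1.6241 = 669.94 W.
All ideal ⇒ P_in = P_out, so I_supply = 669.94/240 = 2.79 A.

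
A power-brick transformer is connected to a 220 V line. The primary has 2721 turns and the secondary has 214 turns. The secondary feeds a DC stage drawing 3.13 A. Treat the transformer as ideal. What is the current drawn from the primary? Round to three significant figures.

For an ideal transformer I_p N_p = I_s N_s, so I_p = 3.13 × 214/2721 = 0.246 A.

I_p ≈ 0.246 A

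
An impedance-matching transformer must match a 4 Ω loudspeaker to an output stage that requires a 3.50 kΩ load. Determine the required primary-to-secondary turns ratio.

Z_p/Z_s = (N_p/N_s)², so N_p/N_s = √(3500/4) = √875 = 29.6.

N_p/N_s ≈ 29.6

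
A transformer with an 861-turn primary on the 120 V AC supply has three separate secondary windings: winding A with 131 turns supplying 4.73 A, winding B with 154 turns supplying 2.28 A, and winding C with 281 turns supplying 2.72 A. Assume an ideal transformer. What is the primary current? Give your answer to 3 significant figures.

V_A = 120 × 131/861 = 18.258 V; V_B = 120 × 154/861 = 21.463 V; V_C = 120 × 281/861 = 39.164 V.
P_out = V_A I_A + V_B I_B + V_C I_C = 18.258×4.73 + 21.463×2.28 + 39.164×2.72 = 86.360 + 48.937 + 106.53 = 241.82 W.
Ideal ⇒ P_in = P_out, so I_p = P_out/V_p = 241.82/120 = 2.02 A.

I_p ≈ 2.02 A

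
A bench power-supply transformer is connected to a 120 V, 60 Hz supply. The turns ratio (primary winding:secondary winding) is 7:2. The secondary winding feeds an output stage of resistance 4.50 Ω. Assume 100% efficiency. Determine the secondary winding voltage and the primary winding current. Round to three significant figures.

V_s = V_p × N_s/N_p = 120 × 2/7 = 34.286 V.
I_s = V_s/R = 34.286/4.50 = 7.6190 A.
I_p = I_s × N_s/N_p = 7.6190 × 2/7 = 2.18 A.

V_s ≈ 34.3 V, I_p ≈ 2.18 A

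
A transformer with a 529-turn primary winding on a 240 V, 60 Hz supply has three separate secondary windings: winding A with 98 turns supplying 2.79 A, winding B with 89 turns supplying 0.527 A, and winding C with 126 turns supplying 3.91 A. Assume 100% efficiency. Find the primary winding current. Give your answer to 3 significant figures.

I_p ≈ 1.54 A

V_A = 240 × 98/529 = 44.461 V; V_B = 240 × 89/529 = 40.378 V; V_C = 240 × 126/529 = 57.164 V.
P_out = V_A I_A + V_B I_B + V_C I_C = 44.461×2.79 + 40.378×0.527 + 57.164×3.91 = 124.05 + 21.279 + 223.51 = 368.84 W.
Ideal ⇒ P_in = P_out, so I_p = P_out/V_p = 368.84/240 = 1.54 A.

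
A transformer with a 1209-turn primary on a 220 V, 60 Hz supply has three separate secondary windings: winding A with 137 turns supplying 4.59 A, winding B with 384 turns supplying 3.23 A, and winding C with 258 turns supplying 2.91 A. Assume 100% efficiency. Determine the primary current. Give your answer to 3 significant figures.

V_A = 220 × 137/1209 = 24.930 V; V_B = 220 × 384/1209 = 69.876 V; V_C = 220 × 258/1209 = 46.948 V.
P_out = V_A I_A + V_B I_B + V_C I_C = 24.930×4.59 + 69.876×3.23 + 46.948×2.91 = 114.43 + 225.70 + 136.62 = 476.74 W.
Ideal ⇒ P_in = P_out, so I_p = P_out/V_p = 476.74/220 = 2.17 A.

I_p ≈ 2.17 A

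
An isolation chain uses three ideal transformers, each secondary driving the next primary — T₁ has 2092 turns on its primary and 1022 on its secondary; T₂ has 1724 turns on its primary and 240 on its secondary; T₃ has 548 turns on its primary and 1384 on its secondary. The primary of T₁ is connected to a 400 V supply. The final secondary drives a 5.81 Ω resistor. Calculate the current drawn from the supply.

Secondary of T₁: V = 400.00 × 1022/2092 = 195.41 V.
Secondary of T₂: V = 195.41 × 240/1724 = 27.203 V.
Secondary of T₃: V = 27.203 × 1384/548 = 68.703 V.
I_load = 68.703/5.81 = 11.825 A, so P_out = 68.703 × 11.825 = 812.42 W.
All ideal ⇒ P_in = P_out, so I_supply = 812.42/400 = 2.03 A.

I_supply ≈ 2.03 A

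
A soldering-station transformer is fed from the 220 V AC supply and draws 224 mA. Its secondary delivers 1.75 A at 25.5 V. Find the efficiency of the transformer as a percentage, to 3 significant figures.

η ≈ 90.6%

P_in = 220 × 0.224 = 49.2800 W.
P_out = 25.5 × 1.75 = 44.6250 W.
η = P_out/P_in = 44.6250/49.2800 = 0.906.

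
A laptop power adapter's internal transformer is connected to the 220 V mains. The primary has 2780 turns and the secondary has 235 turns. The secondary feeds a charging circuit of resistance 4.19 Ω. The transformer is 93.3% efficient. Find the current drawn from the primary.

V_s = 220 × 235/2780 = 18.597 V.
I_s = V_s/R = 18.597/4.19 = 4.4385 A.
P_out = V_s I_s = 18.597 × 4.4385 = 82.542 W.
P_in = P_out/η = 82.542/0.933 = 88.470 W.
I_p = P_in/V_p = 88.470/220 = 0.402 A.

I_p ≈ 0.402 A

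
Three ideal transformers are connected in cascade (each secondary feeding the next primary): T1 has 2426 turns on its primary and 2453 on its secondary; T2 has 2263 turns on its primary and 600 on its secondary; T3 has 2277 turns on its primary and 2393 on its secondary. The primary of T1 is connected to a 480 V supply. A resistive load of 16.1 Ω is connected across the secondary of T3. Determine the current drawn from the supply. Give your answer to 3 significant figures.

After T1: V = 480.00 × 2453/2426 = 485.34 V.
After T2: V = 485.34 × 600/2263 = 128.68 V.
After T3: V = 128.68 × 2393/2277 = 135.24 V.
I_load = 135.24/16.1 = 8.3998 A, so P_out = 135.24 × 8.3998 = 1136.0 W.
All ideal ⇒ P_in = P_out, so I_supply = 1136.0/480 = 2.37 A.

I_supply ≈ 2.37 A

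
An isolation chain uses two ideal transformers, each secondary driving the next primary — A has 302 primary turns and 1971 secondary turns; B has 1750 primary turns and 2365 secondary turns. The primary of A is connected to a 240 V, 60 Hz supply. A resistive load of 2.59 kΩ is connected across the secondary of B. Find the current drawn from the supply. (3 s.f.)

After A: V = 240.00 × 1971/302 = 1566.4 V.
After B: V = 1566.4 × 2365/1750 = 2116.8 V.
I_load = 2116.8/2590 = 0.81731 A, so P_out = 2116.8 × 0.81731 = 1730.1 W.
All ideal ⇒ P_in = P_out, so I_supply = 1730.1/240 = 7.21 A.

I_supply ≈ 7.21 A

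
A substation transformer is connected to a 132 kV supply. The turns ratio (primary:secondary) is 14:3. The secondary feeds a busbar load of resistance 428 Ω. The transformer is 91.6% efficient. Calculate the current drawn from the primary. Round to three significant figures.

V_s = 132000 × 3/14 = 28286 V.
I_s = V_s/R = 28286/428 = 66.088 A.
P_out = V_s I_s = 28286 × 66.088 = 1.8693×10^6 W.
P_in = P_out/η = 1.8693×10^6/0.916 = 2.0408×10^6 W.
I_p = P_in/V_p = 2.0408×10^6/132000 = 15.5 A.

I_p ≈ 15.5 A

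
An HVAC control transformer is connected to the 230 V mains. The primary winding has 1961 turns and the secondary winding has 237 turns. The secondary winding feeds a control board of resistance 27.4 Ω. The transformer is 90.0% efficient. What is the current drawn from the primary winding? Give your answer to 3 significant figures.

V_s = 230 × 237/1961 = 27.797 V.
I_s = V_s/R = 27.797/27.4 = 1.0145 A.
P_out = V_s I_s = 27.797 × 1.0145 = 28.200 W.
P_in = P_out/η = 28.200/0.900 = 31.333 W.
I_p = P_in/V_p = 31.333/230 = 0.136 A.

I_p ≈ 0.136 A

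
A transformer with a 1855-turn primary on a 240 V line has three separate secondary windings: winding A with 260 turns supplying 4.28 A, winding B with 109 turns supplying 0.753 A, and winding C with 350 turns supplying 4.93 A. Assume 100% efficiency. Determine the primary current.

V_A = 240 × 260/1855 = 33.639 V; V_B = 240 × 109/1855 = 14.102 V; V_C = 240 × 350/1855 = 45.283 V.
P_out = V_A I_A + V_B I_B + V_C I_C = 33.639×4.28 + 14.102×0.753 + 45.283×4.93 = 143.97 + 10.619 + 223.25 = 377.84 W.
Ideal ⇒ P_in = P_out, so I_p = P_out/V_p = 377.84/240 = 1.57 A.

I_p ≈ 1.57 A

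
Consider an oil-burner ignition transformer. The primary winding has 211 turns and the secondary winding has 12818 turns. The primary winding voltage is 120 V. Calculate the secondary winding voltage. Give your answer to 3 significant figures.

V_s ≈ 7290 V

V_s/V_p = N_s/N_p, so V_s = 120 × 12818/211 = 7290 V.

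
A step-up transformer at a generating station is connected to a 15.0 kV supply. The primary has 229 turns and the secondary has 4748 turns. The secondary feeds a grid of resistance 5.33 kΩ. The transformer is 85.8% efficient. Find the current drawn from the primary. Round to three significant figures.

I_p ≈ 1410 A

V_s = 15000 × 4748/229 = 311000 V.
I_s = V_s/R = 311000/5330 = 58.350 A.
P_out = V_s I_s = 311000 × 58.350 = 1.8147×10^7 W.
P_in = P_out/η = 1.8147×10^7/0.858 = 2.1150×10^7 W.
I_p = P_in/V_p = 2.1150×10^7/15000 = 1410 A.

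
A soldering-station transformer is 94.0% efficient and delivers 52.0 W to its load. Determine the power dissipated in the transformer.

P_in = P_out/η = 52.0/0.940 = 55.3191 W.
P_loss = P_in − P_out = 55.3191 − 52.0 = 3.32 W.

P_loss ≈ 3.32 W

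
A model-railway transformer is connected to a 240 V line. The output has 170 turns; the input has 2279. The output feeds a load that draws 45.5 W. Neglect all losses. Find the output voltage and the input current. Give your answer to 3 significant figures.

V_out ≈ 17.9 V, I_in ≈ 0.190 A

V_out = V_in × N_out/N_in = 240 × 170/2279 = 17.903 V.
I_out = P/V_out = 45.5/17.903 = 2.5415 A.
I_in = I_out × N_out/N_in = 2.5415 × 170/2279 = 0.190 A.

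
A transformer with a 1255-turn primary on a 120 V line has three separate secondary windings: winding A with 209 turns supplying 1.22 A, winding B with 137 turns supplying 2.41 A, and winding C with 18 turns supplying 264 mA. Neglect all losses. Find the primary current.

V_A = 120 × 209/1255 = 19.984 V; V_B = 120 × 137/1255 = 13.100 V; V_C = 120 × 18/1255 = 1.7211 V.
P_out = V_A I_A + V_B I_B + V_C I_C = 19.984×1.22 + 13.100×2.41 + 1.7211×0.264 = 24.381 + 31.570 + 0.45437 = 56.405 W.
Ideal ⇒ P_in = P_out, so I_p = P_out/V_p = 56.405/120 = 0.470 A.

I_p ≈ 0.470 A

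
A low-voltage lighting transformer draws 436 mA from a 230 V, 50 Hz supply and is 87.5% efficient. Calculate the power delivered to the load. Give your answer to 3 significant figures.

P_out ≈ 87.7 W

P_in = V_in I_in = 230 × 0.436 = 100.28 W.
P_out = η P_in = 0.875 × 100.28 = 87.7 W.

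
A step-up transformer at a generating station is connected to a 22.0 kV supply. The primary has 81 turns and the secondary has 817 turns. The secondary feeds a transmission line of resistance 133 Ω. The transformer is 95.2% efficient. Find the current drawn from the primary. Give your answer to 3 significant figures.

V_s = 22000 × 817/81 = 221900 V.
I_s = V_s/R = 221900/133 = 1668.4 A.
P_out = V_s I_s = 221900 × 1668.4 = 3.7023×10^8 W.
P_in = P_out/η = 3.7023×10^8/0.952 = 3.8889×10^8 W.
I_p = P_in/V_p = 3.8889×10^8/22000 = 17700 A.

I_p ≈ 17700 A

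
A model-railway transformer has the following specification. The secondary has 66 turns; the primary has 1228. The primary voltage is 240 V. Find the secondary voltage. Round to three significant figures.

V_s ≈ 12.9 V

V_s/V_p = N_s/N_p, so V_s = 240 × 66/1228 = 12.9 V.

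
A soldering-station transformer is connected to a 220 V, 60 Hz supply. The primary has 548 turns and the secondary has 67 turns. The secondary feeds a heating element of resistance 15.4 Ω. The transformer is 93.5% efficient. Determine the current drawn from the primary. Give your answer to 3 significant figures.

V_s = 220 × 67/548 = 26.898 V.
I_s = V_s/R = 26.898/15.4 = 1.7466 A.
P_out = V_s I_s = 26.898 × 1.7466 = 46.980 W.
P_in = P_out/η = 46.980/0.935 = 50.246 W.
I_p = P_in/V_p = 50.246/220 = 0.228 A.

I_p ≈ 0.228 A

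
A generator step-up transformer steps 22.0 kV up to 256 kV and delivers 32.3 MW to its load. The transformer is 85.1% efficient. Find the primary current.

P_in = P_out/η = 3.23×10^7/0.851 = 3.7955×10^7 W.
I_p = P_in/V_p = 3.7955×10^7/22000 = 1730 A.

I_p ≈ 1730 A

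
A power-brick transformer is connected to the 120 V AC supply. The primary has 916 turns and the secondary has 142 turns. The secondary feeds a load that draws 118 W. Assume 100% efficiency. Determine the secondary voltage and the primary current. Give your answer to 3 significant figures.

V_s ≈ 18.6 V, I_p ≈ 0.983 A

V_s = V_p × N_s/N_p = 120 × 142/916 = 18.603 V.
I_s = P/V_s = 118/18.603 = 6.3432 A.
I_p = I_s × N_s/N_p = 6.3432 × 142/916 = 0.983 A.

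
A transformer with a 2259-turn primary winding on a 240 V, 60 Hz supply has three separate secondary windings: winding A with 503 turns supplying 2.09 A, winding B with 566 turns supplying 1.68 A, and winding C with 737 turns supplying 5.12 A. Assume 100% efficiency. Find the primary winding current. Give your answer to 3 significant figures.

I_p ≈ 2.56 A

V_A = 240 × 503/2259 = 53.440 V; V_B = 240 × 566/2259 = 60.133 V; V_C = 240 × 737/2259 = 78.300 V.
P_out = V_A I_A + V_B I_B + V_C I_C = 53.440×2.09 + 60.133×1.68 + 78.300×5.12 = 111.69 + 101.02 + 400.90 = 613.61 W.
Ideal ⇒ P_in = P_out, so I_p = P_out/V_p = 613.61/240 = 2.56 A.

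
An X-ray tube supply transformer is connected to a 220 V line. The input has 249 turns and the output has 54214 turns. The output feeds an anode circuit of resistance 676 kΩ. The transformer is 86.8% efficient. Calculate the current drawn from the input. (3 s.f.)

I_in ≈ 17.8 A

V_out = 220 × 54214/249 = 47900 V.
I_out = V_out/R = 47900/676000 = 0.070858 A.
P_out = V_out I_out = 47900 × 0.070858 = 3394.1 W.
P_in = P_out/η = 3394.1/0.868 = 3910.2 W.
I_in = P_in/V_in = 3910.2/220 = 17.8 A.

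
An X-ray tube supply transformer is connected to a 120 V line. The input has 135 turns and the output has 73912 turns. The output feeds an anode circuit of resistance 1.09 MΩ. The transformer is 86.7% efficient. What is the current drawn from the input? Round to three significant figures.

V_out = 120 × 73912/135 = 65700 V.
I_out = V_out/R = 65700/(1.09×10^6) = 0.060275 A.
P_out = V_out I_out = 65700 × 0.060275 = 3960.0 W.
P_in = P_out/η = 3960.0/0.867 = 4567.5 W.
I_in = P_in/V_in = 4567.5/120 = 38.1 A.

I_in ≈ 38.1 A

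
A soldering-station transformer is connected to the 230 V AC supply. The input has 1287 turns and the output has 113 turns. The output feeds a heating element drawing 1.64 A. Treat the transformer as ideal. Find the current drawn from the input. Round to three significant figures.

I_in ≈ 0.144 A

For an ideal transformer I_in N_in = I_out N_out, so I_in = 1.64 × 113/1287 = 0.144 A.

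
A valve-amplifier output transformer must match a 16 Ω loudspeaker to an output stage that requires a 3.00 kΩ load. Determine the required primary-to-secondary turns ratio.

N_p/N_s ≈ 13.7

Z_p/Z_s = (N_p/N_s)², so N_p/N_s = √(3000/16) = √188 = 13.7.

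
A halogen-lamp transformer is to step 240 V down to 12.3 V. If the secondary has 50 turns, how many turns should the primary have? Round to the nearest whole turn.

N_p/N_s = V_p/V_s, so N_p = 50 × 240/12.3 = 975.6 ≈ 976 turns.

N_p = 976 turns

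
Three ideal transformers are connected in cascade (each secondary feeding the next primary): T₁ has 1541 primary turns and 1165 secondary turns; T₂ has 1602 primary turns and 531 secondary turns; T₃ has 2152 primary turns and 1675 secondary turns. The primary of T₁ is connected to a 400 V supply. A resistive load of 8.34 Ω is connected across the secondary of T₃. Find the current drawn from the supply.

After T₁: V = 400.00 × 1165/1541 = 302.40 V.
After T₂: V = 302.40 × 531/1602 = 100.23 V.
After T₃: V = 100.23 × 1675/2152 = 78.017 V.
I_load = 78.017/8.34 = 9.3545 A, so P_out = 78.017 × 9.3545 = 729.81 W.
All ideal ⇒ P_in = P_out, so I_supply = 729.81/400 = 1.82 A.

I_supply ≈ 1.82 A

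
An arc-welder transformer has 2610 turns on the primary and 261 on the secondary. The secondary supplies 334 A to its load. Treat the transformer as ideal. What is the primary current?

For an ideal transformer I_p/I_s = N_s/N_p, so I_p = 334 × 261/2610 = 33.4 A.

I_p ≈ 33.4 A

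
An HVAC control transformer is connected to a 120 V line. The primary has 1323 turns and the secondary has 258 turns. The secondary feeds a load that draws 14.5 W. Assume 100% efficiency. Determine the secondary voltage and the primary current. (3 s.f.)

V_s ≈ 23.4 V, I_p ≈ 0.121 A

V_s = V_p × N_s/N_p = 120 × 258/1323 = 23.401 V.
I_s = P/V_s = 14.5/23.401 = 0.61962 A.
I_p = I_s × N_s/N_p = 0.61962 × 258/1323 = 0.121 A.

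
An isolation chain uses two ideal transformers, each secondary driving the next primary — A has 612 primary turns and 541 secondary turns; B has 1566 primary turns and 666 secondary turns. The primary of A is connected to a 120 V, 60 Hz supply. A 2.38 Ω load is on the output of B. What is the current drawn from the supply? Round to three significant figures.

Secondary of A: V = 120.00 × 541/612 = 106.08 V.
Secondary of B: V = 106.08 × 666/1566 = 45.114 V.
I_load = 45.114/2.38 = 18.955 A, so P_out = 45.114 × 18.955 = 855.15 W.
All ideal ⇒ P_in = P_out, so I_supply = 855.15/120 = 7.13 A.

I_supply ≈ 7.13 A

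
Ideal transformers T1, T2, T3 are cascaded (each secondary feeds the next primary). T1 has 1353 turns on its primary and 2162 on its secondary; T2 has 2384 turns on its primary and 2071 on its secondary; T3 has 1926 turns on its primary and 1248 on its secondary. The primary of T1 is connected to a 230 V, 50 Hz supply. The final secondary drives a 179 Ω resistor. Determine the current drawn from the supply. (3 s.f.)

Secondary of T1: V = 230.00 × 2162/1353 = 367.52 V.
Secondary of T2: V = 367.52 × 2071/2384 = 319.27 V.
Secondary of T3: V = 319.27 × 1248/1926 = 206.88 V.
I_load = 206.88/179 = 1.1558 A, so P_out = 206.88 × 1.1558 = 239.10 W.
All ideal ⇒ P_in = P_out, so I_supply = 239.10/230 = 1.04 A.

I_supply ≈ 1.04 A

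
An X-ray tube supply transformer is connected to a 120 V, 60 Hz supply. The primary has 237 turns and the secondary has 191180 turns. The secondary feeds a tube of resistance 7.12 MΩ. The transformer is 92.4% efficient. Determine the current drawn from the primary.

V_s = 120 × 191180/237 = 96800 V.
I_s = V_s/R = 96800/(7.12×10^6) = 0.013596 A.
P_out = V_s I_s = 96800 × 0.013596 = 1316.0 W.
P_in = P_out/η = 1316.0/0.924 = 1424.3 W.
I_p = P_in/V_p = 1424.3/120 = 11.9 A.

I_p ≈ 11.9 A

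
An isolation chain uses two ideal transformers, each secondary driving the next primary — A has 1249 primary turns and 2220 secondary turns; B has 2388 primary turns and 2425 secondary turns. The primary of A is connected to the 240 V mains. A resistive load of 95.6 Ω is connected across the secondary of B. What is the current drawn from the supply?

Secondary of A: V = 240.00 × 2220/1249 = 426.58 V.
Secondary of B: V = 426.58 × 2425/2388 = 433.19 V.
I_load = 433.19/95.6 = 4.5313 A, so P_out = 433.19 × 4.5313 = 1962.9 W.
All ideal ⇒ P_in = P_out, so I_supply = 1962.9/240 = 8.18 A.

I_supply ≈ 8.18 A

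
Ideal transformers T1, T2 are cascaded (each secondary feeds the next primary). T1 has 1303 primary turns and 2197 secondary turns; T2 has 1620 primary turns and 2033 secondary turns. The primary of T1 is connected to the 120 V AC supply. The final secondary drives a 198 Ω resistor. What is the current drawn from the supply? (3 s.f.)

Secondary of T1: V = 120.00 × 2197/1303 = 202.33 V.
Secondary of T2: V = 202.33 × 2033/1620 = 253.92 V.
I_load = 253.92/198 = 1.2824 A, so P_out = 253.92 × 1.2824 = 325.62 W.
All ideal ⇒ P_in = P_out, so I_supply = 325.62/120 = 2.71 A.

I_supply ≈ 2.71 A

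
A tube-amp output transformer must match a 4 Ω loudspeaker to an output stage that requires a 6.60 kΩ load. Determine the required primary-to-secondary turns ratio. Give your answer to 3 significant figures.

Z_p/Z_s = (N_p/N_s)², so N_p/N_s = √(6600/4) = √1650 = 40.6.

N_p/N_s ≈ 40.6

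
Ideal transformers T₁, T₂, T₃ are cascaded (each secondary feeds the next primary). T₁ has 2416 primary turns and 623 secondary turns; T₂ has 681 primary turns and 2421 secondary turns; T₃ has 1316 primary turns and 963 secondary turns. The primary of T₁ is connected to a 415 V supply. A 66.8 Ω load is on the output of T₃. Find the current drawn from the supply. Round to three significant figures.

After T₁: V = 415.00 × 623/2416 = 107.01 V.
After T₂: V = 107.01 × 2421/681 = 380.44 V.
After T₃: V = 380.44 × 963/1316 = 278.39 V.
I_load = 278.39/66.8 = 4.1676 A, so P_out = 278.39 × 4.1676 = 1160.2 W.
All ideal ⇒ P_in = P_out, so I_supply = 1160.2/415 = 2.80 A.

I_supply ≈ 2.80 A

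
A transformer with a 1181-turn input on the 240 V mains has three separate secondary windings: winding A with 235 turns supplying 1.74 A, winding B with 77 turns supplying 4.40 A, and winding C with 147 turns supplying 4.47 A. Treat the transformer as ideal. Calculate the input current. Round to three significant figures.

I_in ≈ 1.19 A

V_A = 240 × 235/1181 = 47.756 V; V_B = 240 × 77/1181 = 15.648 V; V_C = 240 × 147/1181 = 29.873 V.
P_out = V_A I_A + V_B I_B + V_C I_C = 47.756×1.74 + 15.648×4.40 + 29.873×4.47 = 83.096 + 68.850 + 133.53 = 285.48 W.
Ideal ⇒ P_in = P_out, so I_in = P_out/V_in = 285.48/240 = 1.19 A.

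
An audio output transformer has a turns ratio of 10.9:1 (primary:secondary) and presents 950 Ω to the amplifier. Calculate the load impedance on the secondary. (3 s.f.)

Z_s = Z_p/(N_p/N_s)² = 950/10.9² = 8.00 Ω.

Z_s ≈ 8.00 Ω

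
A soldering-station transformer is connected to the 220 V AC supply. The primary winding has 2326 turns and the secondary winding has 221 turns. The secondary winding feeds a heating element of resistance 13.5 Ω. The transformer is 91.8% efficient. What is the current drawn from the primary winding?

V_s = 220 × 221/2326 = 20.903 V.
I_s = V_s/R = 20.903/13.5 = 1.5484 A.
P_out = V_s I_s = 20.903 × 1.5484 = 32.365 W.
P_in = P_out/η = 32.365/0.918 = 35.256 W.
I_p = P_in/V_p = 35.256/220 = 0.160 A.

I_p ≈ 0.160 A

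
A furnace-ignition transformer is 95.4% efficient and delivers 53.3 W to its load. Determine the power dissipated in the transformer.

P_loss ≈ 2.57 W

P_in = P_out/η = 53.3/0.954 = 55.8700 W.
P_loss = P_in − P_out = 55.8700 − 53.3 = 2.57 W.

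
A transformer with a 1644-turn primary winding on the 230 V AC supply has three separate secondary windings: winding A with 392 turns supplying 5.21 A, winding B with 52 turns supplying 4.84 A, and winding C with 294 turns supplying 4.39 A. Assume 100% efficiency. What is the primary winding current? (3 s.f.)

V_A = 230 × 392/1644 = 54.842 V; V_B = 230 × 52/1644 = 7.2749 V; V_C = 230 × 294/1644 = 41.131 V.
P_out = V_A I_A + V_B I_B + V_C I_C = 54.842×5.21 + 7.2749×4.84 + 41.131×4.39 = 285.73 + 35.211 + 180.57 = 501.50 W.
Ideal ⇒ P_in = P_out, so I_p = P_out/V_p = 501.50/230 = 2.18 A.

I_p ≈ 2.18 A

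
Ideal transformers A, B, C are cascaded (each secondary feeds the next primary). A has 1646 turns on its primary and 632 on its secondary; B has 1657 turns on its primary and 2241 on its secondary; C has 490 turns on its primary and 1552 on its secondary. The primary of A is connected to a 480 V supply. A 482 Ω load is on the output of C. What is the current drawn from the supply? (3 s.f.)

I_supply ≈ 2.69 A

After A: V = 480.00 × 632/1646 = 184.30 V.
After B: V = 184.30 × 2241/1657 = 249.26 V.
After C: V = 249.26 × 1552/490 = 789.48 V.
I_load = 789.48/482 = 1.6379 A, so P_out = 789.48 × 1.6379 = 1293.1 W.
All ideal ⇒ P_in = P_out, so I_supply = 1293.1/480 = 2.69 A.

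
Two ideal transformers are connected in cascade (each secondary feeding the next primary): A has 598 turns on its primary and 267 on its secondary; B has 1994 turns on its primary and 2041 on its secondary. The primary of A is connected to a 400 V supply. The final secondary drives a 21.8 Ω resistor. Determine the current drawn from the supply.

I_supply ≈ 3.83 A

Secondary of A: V = 400.00 × 267/598 = 178.60 V.
Secondary of B: V = 178.60 × 2041/1994 = 182.80 V.
I_load = 182.80/21.8 = 8.3855 A, so P_out = 182.80 × 8.3855 = 1532.9 W.
All ideal ⇒ P_in = P_out, so I_supply = 1532.9/400 = 3.83 A.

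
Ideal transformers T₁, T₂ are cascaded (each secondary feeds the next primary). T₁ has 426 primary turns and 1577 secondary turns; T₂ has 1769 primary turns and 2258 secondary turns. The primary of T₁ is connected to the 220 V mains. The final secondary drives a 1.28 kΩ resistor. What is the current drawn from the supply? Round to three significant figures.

I_supply ≈ 3.84 A

Secondary of T₁: V = 220.00 × 1577/426 = 814.41 V.
Secondary of T₂: V = 814.41 × 2258/1769 = 1039.5 V.
I_load = 1039.5/1280 = 0.81214 A, so P_out = 1039.5 × 0.81214 = 844.25 W.
All ideal ⇒ P_in = P_out, so I_supply = 844.25/220 = 3.84 A.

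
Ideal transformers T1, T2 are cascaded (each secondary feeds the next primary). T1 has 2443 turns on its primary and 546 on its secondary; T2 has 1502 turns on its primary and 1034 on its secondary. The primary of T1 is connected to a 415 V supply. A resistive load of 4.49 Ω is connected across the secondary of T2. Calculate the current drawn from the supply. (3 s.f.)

I_supply ≈ 2.19 A

After T1: V = 415.00 × 546/2443 = 92.751 V.
After T2: V = 92.751 × 1034/1502 = 63.851 V.
I_load = 63.851/4.49 = 14.221 A, so P_out = 63.851 × 14.221 = 908.01 W.
All ideal ⇒ P_in = P_out, so I_supply = 908.01/415 = 2.19 A.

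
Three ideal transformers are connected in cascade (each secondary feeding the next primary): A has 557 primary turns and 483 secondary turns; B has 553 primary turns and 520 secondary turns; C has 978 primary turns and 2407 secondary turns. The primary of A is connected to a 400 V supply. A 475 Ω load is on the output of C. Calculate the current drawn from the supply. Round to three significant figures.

Secondary of A: V = 400.00 × 483/557 = 346.86 V.
Secondary of B: V = 346.86 × 520/553 = 326.16 V.
Secondary of C: V = 326.16 × 2407/978 = 802.73 V.
I_load = 802.73/475 = 1.6899 A, so P_out = 802.73 × 1.6899 = 1356.6 W.
All ideal ⇒ P_in = P_out, so I_supply = 1356.6/400 = 3.39 A.

I_supply ≈ 3.39 A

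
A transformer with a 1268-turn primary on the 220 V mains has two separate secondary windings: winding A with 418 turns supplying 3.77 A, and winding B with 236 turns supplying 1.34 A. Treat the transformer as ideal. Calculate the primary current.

I_p ≈ 1.49 A

V_A = 220 × 418/1268 = 72.524 V; V_B = 220 × 236/1268 = 40.946 V.
P_out = V_A I_A + V_B I_B = 72.524×3.77 + 40.946×1.34 = 273.41 + 54.868 = 328.28 W.
Ideal ⇒ P_in = P_out, so I_p = P_out/V_p = 328.28/220 = 1.49 A.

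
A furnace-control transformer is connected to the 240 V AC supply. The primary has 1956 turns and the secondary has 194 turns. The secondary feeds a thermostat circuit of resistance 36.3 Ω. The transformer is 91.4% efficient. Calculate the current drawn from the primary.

V_s = 240 × 194/1956 = 23.804 V.
I_s = V_s/R = 23.804/36.3 = 0.65575 A.
P_out = V_s I_s = 23.804 × 0.65575 = 15.609 W.
P_in = P_out/η = 15.609/0.914 = 17.078 W.
I_p = P_in/V_p = 17.078/240 = 0.0712 A.

I_p ≈ 0.0712 A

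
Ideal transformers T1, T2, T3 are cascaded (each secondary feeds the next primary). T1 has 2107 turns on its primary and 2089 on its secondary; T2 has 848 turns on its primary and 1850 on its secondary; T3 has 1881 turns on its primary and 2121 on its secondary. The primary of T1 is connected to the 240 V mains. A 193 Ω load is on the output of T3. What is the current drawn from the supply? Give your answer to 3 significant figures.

I_supply ≈ 7.40 A

After T1: V = 240.00 × 2089/2107 = 237.95 V.
After T2: V = 237.95 × 1850/848 = 519.11 V.
After T3: V = 519.11 × 2121/1881 = 585.35 V.
I_load = 585.35/193 = 3.0329 A, so P_out = 585.35 × 3.0329 = 1775.3 W.
All ideal ⇒ P_in = P_out, so I_supply = 1775.3/240 = 7.40 A.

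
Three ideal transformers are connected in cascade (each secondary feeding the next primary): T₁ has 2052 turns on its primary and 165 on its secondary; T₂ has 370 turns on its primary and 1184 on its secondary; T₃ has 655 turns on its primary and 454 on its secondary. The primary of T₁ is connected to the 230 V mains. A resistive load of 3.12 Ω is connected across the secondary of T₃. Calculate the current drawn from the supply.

I_supply ≈ 2.34 A

Secondary of T₁: V = 230.00 × 165/2052 = 18.494 V.
Secondary of T₂: V = 18.494 × 1184/370 = 59.181 V.
Secondary of T₃: V = 59.181 × 454/655 = 41.020 V.
I_load = 41.020/3.12 = 13.148 A, so P_out = 41.020 × 13.148 = 539.32 W.
All ideal ⇒ P_in = P_out, so I_supply = 539.32/230 = 2.34 A.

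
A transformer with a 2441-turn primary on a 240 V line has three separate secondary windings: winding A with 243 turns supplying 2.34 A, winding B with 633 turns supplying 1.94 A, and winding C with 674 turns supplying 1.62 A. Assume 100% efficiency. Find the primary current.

V_A = 240 × 243/2441 = 23.892 V; V_B = 240 × 633/2441 = 62.237 V; V_C = 240 × 674/2441 = 66.268 V.
P_out = V_A I_A + V_B I_B + V_C I_C = 23.892×2.34 + 62.237×1.94 + 66.268×1.62 = 55.907 + 120.74 + 107.35 = 284.00 W.
Ideal ⇒ P_in = P_out, so I_p = P_out/V_p = 284.00/240 = 1.18 A.

I_p ≈ 1.18 A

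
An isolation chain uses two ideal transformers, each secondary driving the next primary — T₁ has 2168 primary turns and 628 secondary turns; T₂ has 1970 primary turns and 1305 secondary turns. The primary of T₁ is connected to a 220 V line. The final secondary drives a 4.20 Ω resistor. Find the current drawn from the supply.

I_supply ≈ 1.93 A

After T₁: V = 220.00 × 628/2168 = 63.727 V.
After T₂: V = 63.727 × 1305/1970 = 42.215 V.
I_load = 42.215/4.20 = 10.051 A, so P_out = 42.215 × 10.051 = 424.31 W.
All ideal ⇒ P_in = P_out, so I_supply = 424.31/220 = 1.93 A.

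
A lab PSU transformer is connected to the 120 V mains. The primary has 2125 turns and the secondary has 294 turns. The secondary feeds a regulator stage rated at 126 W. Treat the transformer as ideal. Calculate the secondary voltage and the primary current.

V_s = V_p × N_s/N_p = 120 × 294/2125 = 16.602 V.
I_s = P/V_s = 126/16.602 = 7.5893 A.
I_p = I_s × N_s/N_p = 7.5893 × 294/2125 = 1.05 A.

V_s ≈ 16.6 V, I_p ≈ 1.05 A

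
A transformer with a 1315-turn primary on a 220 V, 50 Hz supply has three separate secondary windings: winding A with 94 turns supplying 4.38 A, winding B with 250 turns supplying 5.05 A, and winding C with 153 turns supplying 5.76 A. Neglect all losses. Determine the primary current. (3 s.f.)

I_p ≈ 1.94 A

V_A = 220 × 94/1315 = 15.726 V; V_B = 220 × 250/1315 = 41.825 V; V_C = 220 × 153/1315 = 25.597 V.
P_out = V_A I_A + V_B I_B + V_C I_C = 15.726×4.38 + 41.825×5.05 + 25.597×5.76 = 68.881 + 211.22 + 147.44 = 427.54 W.
Ideal ⇒ P_in = P_out, so I_p = P_out/V_p = 427.54/220 = 1.94 A.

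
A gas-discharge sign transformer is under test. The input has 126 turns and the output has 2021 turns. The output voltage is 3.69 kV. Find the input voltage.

V_in ≈ 230 V

V_in/V_out = N_in/N_out, so V_in = 3690 × 126/2021 = 230 V.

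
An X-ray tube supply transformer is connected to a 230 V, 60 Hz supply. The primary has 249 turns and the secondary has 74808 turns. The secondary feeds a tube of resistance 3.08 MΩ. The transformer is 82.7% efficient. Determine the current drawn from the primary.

V_s = 230 × 74808/249 = 69100 V.
I_s = V_s/R = 69100/(3.08×10^6) = 0.022435 A.
P_out = V_s I_s = 69100 × 0.022435 = 1550.3 W.
P_in = P_out/η = 1550.3/0.827 = 1874.5 W.
I_p = P_in/V_p = 1874.5/230 = 8.15 A.

I_p ≈ 8.15 A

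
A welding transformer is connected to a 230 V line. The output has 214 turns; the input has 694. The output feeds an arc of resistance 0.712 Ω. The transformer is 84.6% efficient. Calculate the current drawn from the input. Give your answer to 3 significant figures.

I_in ≈ 36.3 A

V_out = 230 × 214/694 = 70.922 V.
I_out = V_out/R = 70.922/0.712 = 99.610 A.
P_out = V_out I_out = 70.922 × 99.610 = 7064.5 W.
P_in = P_out/η = 7064.5/0.846 = 8350.5 W.
I_in = P_in/V_in = 8350.5/230 = 36.3 A.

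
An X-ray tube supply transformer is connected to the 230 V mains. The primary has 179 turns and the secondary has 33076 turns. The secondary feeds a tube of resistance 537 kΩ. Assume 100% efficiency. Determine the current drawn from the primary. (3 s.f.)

V_s = V_p × N_s/N_p = 230 × 33076/179 = 42500 V.
I_s = V_s/R = 42500/537000 = 0.079143 A.
For an ideal transformer I_p N_p = I_s N_s, so I_p = 0.079143 × 33076/179 = 14.6 A.

I_p ≈ 14.6 A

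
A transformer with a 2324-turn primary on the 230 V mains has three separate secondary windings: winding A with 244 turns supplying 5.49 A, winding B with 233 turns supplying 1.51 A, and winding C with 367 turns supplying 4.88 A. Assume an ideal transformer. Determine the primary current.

I_p ≈ 1.50 A

V_A = 230 × 244/2324 = 24.148 V; V_B = 230 × 233/2324 = 23.059 V; V_C = 230 × 367/2324 = 36.321 V.
P_out = V_A I_A + V_B I_B + V_C I_C = 24.148×5.49 + 23.059×1.51 + 36.321×4.88 = 132.57 + 34.820 + 177.25 = 344.64 W.
Ideal ⇒ P_in = P_out, so I_p = P_out/V_p = 344.64/230 = 1.50 A.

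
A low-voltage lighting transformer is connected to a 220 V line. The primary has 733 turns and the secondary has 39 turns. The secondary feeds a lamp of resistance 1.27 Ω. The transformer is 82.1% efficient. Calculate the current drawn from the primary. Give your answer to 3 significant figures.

I_p ≈ 0.597 A

V_s = 220 × 39/733 = 11.705 V.
I_s = V_s/R = 11.705/1.27 = 9.2168 A.
P_out = V_s I_s = 11.705 × 9.2168 = 107.89 W.
P_in = P_out/η = 107.89/0.821 = 131.41 W.
I_p = P_in/V_p = 131.41/220 = 0.597 A.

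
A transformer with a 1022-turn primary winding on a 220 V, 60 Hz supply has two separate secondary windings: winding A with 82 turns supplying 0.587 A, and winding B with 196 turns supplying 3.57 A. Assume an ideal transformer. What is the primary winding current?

I_p ≈ 0.732 A

V_A = 220 × 82/1022 = 17.652 V; V_B = 220 × 196/1022 = 42.192 V.
P_out = V_A I_A + V_B I_B = 17.652×0.587 + 42.192×3.57 = 10.362 + 150.62 = 160.99 W.
Ideal ⇒ P_in = P_out, so I_p = P_out/V_p = 160.99/220 = 0.732 A.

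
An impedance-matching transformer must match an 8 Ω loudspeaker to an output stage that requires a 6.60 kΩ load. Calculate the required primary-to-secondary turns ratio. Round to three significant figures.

Z_p/Z_s = (N_p/N_s)², so N_p/N_s = √(6600/8) = √825 = 28.7.

N_p/N_s ≈ 28.7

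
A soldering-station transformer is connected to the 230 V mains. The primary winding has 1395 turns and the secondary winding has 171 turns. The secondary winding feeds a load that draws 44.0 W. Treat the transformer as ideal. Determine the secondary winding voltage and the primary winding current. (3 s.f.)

V_s ≈ 28.2 V, I_p ≈ 0.191 A

V_s = V_p × N_s/N_p = 230 × 171/1395 = 28.194 V.
I_s = P/V_s = 44.0/28.194 = 1.5606 A.
I_p = I_s × N_s/N_p = 1.5606 × 171/1395 = 0.191 A.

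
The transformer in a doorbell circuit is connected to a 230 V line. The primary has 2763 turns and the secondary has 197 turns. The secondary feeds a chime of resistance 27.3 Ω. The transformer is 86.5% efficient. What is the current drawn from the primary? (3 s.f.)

V_s = 230 × 197/2763 = 16.399 V.
I_s = V_s/R = 16.399/27.3 = 0.60069 A.
P_out = V_s I_s = 16.399 × 0.60069 = 9.8506 W.
P_in = P_out/η = 9.8506/0.865 = 11.388 W.
I_p = P_in/V_p = 11.388/230 = 0.0495 A.

I_p ≈ 0.0495 A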